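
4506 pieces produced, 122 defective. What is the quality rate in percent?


Formula: Quality Rate = Good Pieces / Total Pieces * 100
Good pieces = 4506 - 122 = 4384
QR = 4384 / 4506 * 100 = 97.3%

97.3%


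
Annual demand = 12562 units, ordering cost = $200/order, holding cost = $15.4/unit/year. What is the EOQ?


Formula: EOQ = sqrt(2 * D * S / H)
Numerator: 2 * 12562 * 200 = 5024800
2DS/H = 5024800 / 15.4 = 326285.7
EOQ = sqrt(326285.7) = 571.2 units

571.2 units


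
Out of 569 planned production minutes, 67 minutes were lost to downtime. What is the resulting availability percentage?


Formula: Availability = (Planned Time - Downtime) / Planned Time * 100
Uptime = 569 - 67 = 502 min
Availability = 502 / 569 * 100 = 88.2%

88.2%


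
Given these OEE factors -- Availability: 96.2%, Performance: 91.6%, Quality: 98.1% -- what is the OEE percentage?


Formula: OEE = Availability * Performance * Quality / 10000
A * P = 96.2% * 91.6% / 100 = 88.12%
OEE = 88.12% * 98.1% / 100 = 86.4%

86.4%


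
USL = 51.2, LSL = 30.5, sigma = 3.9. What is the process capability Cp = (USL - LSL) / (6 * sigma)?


Cp = (51.2 - 30.5) / (6 * 3.9)

0.88


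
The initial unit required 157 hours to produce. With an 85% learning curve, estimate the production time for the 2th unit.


Formula: T_n = T_1 * (learning_rate)^(log2(n)) where learning_rate = rate/100
Doublings = log2(2) = 1
T_n = 157 * 0.85^1
T_n = 157 * 0.85 = 133.5 hours

133.5 hours


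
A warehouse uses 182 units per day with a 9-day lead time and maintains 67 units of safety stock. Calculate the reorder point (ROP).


Formula: ROP = (Daily Demand * Lead Time) + Safety Stock
Demand during lead time = 182 * 9 = 1638 units
ROP = 1638 + 67 = 1705 units

1705 units


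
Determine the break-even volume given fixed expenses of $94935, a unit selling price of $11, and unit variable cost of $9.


Formula: BEQ = Fixed Costs / (Price - Variable Cost)
Contribution margin = $11 - $9 = $2/unit
BEQ = ceil($94935 / $2/unit) = ceil(47467.5) = 47468 units

47468 units


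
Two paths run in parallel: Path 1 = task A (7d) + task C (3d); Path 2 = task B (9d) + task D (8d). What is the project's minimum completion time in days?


Path 1 = 7 + 3 = 10 days
Path 2 = 9 + 8 = 17 days
Duration = max(10, 17) = 17 days

17 days


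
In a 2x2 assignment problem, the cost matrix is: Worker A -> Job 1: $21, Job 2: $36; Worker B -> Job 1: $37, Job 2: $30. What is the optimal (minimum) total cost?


Option 1: A->1 + B->2 = $21 + $30 = $51
Option 2: A->2 + B->1 = $36 + $37 = $73
Min cost = min($51, $73) = $51

$51


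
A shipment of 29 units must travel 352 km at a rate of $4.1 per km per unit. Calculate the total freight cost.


TC = dist * cost * units = 352 * 4.1 * 29 = $41852.80

$41852.80


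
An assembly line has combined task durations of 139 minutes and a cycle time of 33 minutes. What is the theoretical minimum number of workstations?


Formula: N_min = ceil(Sum of Task Times / Cycle Time)
N_min = ceil(139 min / 33 min) = ceil(4.2121)
N_min = 5 stations

5


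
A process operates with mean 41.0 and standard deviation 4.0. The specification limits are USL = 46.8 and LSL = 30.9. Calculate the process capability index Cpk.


Cpu = (46.8 - 41.0) / (3 * 4.0) = 0.48
Cpl = (41.0 - 30.9) / (3 * 4.0) = 0.84
Cpk = min(0.48, 0.84) = 0.48

0.48


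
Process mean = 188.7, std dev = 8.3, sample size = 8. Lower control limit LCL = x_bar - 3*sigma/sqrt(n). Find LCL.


LCL = 188.7 - 3 * 8.3 / sqrt(8)

179.9


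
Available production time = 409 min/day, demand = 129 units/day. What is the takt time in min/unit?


Formula: Takt Time = Available Production Time / Customer Demand
Takt = 409 min/day / 129 units/day
Takt = 3.17 min/unit

3.17 min/unit


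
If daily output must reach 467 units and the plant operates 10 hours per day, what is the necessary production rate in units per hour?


Formula: Production Rate = Daily Demand / Available Hours
Rate = 467 units/day / 10 hours/day
Rate = 46.7 units/hour

46.7 units/hour


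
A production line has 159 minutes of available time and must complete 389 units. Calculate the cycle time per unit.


Formula: CT = Available Time / Number of Units
CT = 159 min / 389 units
CT = 0.41 min/unit

0.41 min/unit


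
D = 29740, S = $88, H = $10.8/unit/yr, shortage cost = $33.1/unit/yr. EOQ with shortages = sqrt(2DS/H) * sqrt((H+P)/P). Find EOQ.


Formula: EOQ* = sqrt(2DS/H) * sqrt((H+P)/P)
Base EOQ = sqrt(2*29740*88/10.8) = 696.17 units
Correction = sqrt((10.8+33.1)/33.1) = 1.15164
EOQ* = 696.17 * 1.15164 = 801.7 units

801.7 units


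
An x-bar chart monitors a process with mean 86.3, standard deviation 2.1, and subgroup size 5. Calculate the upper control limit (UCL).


UCL = 86.3 + 3 * 2.1 / sqrt(5)

89.12


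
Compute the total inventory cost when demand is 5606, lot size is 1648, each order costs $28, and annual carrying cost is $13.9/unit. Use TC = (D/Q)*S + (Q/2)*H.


TC = 5606/1648 * 28 + 1648/2 * 13.9

$11548.85


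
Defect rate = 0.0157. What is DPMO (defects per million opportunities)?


DPMO = defect_rate * 1000000 = 0.0157 * 1000000

15700


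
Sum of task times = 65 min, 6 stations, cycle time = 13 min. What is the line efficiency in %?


Formula: Efficiency = Sum of Task Times / (N_stations * CT) * 100
Total station capacity = 6 stations * 13 min = 78 min
Efficiency = 65 / 78 * 100 = 83.3%

83.3%


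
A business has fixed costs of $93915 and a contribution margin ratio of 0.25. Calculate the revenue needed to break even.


Formula: BER = Fixed Costs / Contribution Margin Ratio
BER = $93915 / 0.25
BER = $375660.00 (to the nearest cent)

$375660.00


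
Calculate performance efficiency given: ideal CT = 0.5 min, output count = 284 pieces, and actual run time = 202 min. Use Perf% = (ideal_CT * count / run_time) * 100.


Formula: Performance = (Ideal CT * Total Count) / Run Time * 100
Ideal output time = 0.5 * 284 = 142.0 min
Performance = 142.0 / 202 * 100 = 70.3%

70.3%


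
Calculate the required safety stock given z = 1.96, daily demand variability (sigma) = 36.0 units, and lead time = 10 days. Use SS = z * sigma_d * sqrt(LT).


Formula: SS = z * sigma_d * sqrt(LT)
sqrt(LT) = sqrt(10) = 3.1623
SS = 1.96 * 36.0 * 3.1623
SS = 223.1 units

223.1 units


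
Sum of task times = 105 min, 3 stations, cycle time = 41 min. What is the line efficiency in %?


Formula: Efficiency = Sum of Task Times / (N_stations * CT) * 100
Total station capacity = 3 stations * 41 min = 123 min
Efficiency = 105 / 123 * 100 = 85.4%

85.4%


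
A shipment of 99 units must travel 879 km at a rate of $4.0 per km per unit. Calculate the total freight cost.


TC = dist * cost * units = 879 * 4.0 * 99 = $348084.00

$348084.00


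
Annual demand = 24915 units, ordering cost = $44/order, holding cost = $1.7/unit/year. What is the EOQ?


Formula: EOQ = sqrt(2 * D * S / H)
Numerator: 2 * 24915 * 44 = 2192520
2DS/H = 2192520 / 1.7 = 1289717.6
EOQ = sqrt(1289717.6) = 1135.7 units

1135.7 units


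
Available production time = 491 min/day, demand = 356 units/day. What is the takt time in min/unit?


Formula: Takt Time = Available Production Time / Customer Demand
Takt = 491 min/day / 356 units/day
Takt = 1.38 min/unit

1.38 min/unit


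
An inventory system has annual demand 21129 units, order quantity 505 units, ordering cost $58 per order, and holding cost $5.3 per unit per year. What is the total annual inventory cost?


TC = 21129/505 * 58 + 505/2 * 5.3

$3764.95


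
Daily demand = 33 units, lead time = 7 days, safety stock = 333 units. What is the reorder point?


Formula: ROP = (Daily Demand * Lead Time) + Safety Stock
Demand during lead time = 33 * 7 = 231 units
ROP = 231 + 333 = 564 units

564 units


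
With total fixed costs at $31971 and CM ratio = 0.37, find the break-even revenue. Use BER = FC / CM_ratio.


Formula: BER = Fixed Costs / Contribution Margin Ratio
BER = $31971 / 0.37
BER = $86408.11 (to the nearest cent)

$86408.11


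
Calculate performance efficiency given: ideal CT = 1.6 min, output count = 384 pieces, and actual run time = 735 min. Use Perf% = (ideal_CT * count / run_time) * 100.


Formula: Performance = (Ideal CT * Total Count) / Run Time * 100
Ideal output time = 1.6 * 384 = 614.4 min
Performance = 614.4 / 735 * 100 = 83.6%

83.6%


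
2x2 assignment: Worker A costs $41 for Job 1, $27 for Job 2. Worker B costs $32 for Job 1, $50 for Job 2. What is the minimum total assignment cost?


Option 1: A->1 + B->2 = $41 + $50 = $91
Option 2: A->2 + B->1 = $27 + $32 = $59
Min cost = min($91, $59) = $59

$59


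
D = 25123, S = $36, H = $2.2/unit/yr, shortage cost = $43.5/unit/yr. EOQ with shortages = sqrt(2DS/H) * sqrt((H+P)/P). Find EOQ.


Formula: EOQ* = sqrt(2DS/H) * sqrt((H+P)/P)
Base EOQ = sqrt(2*25123*36/2.2) = 906.76 units
Correction = sqrt((2.2+43.5)/43.5) = 1.02498
EOQ* = 906.76 * 1.02498 = 929.4 units

929.4 units


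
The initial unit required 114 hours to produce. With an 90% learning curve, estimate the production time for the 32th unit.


Formula: T_n = T_1 * (learning_rate)^(log2(n)) where learning_rate = rate/100
Doublings = log2(32) = 5
T_n = 114 * 0.9^5
T_n = 114 * 0.5905 = 67.3 hours

67.3 hours


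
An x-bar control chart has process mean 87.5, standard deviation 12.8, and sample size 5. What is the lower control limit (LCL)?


LCL = 87.5 - 3 * 12.8 / sqrt(5)

70.33


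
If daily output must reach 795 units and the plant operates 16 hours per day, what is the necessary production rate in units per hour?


Formula: Production Rate = Daily Demand / Available Hours
Rate = 795 units/day / 16 hours/day
Rate = 49.7 units/hour

49.7 units/hour


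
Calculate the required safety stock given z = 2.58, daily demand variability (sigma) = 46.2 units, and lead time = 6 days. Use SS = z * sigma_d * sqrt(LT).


Formula: SS = z * sigma_d * sqrt(LT)
sqrt(LT) = sqrt(6) = 2.4495
SS = 2.58 * 46.2 * 2.4495
SS = 292.0 units

292.0 units


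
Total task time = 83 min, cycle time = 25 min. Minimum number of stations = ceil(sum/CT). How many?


Formula: N_min = ceil(Sum of Task Times / Cycle Time)
N_min = ceil(83 min / 25 min) = ceil(3.32)
N_min = 4 stations

4


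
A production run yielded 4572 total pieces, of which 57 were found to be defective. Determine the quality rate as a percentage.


Formula: Quality Rate = Good Pieces / Total Pieces * 100
Good pieces = 4572 - 57 = 4515
QR = 4515 / 4572 * 100 = 98.8%

98.8%


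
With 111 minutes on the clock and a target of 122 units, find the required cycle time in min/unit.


Formula: CT = Available Time / Number of Units
CT = 111 min / 122 units
CT = 0.91 min/unit

0.91 min/unit


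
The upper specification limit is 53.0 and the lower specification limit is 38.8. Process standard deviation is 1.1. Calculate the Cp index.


Cp = (53.0 - 38.8) / (6 * 1.1)

2.15


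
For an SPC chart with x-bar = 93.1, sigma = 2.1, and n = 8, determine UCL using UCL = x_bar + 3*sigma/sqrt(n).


UCL = 93.1 + 3 * 2.1 / sqrt(8)

95.33


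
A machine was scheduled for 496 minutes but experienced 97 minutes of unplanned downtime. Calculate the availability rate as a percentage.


Formula: Availability = (Planned Time - Downtime) / Planned Time * 100
Uptime = 496 - 97 = 399 min
Availability = 399 / 496 * 100 = 80.4%

80.4%


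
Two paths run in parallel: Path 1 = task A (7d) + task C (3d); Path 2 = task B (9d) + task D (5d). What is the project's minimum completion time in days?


Path 1 = 7 + 3 = 10 days
Path 2 = 9 + 5 = 14 days
Duration = max(10, 14) = 14 days

14 days


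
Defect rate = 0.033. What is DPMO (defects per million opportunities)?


DPMO = defect_rate * 1000000 = 0.033 * 1000000

33000


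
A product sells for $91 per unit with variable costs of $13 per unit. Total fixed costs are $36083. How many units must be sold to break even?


Formula: BEQ = Fixed Costs / (Price - Variable Cost)
Contribution margin = $91 - $13 = $78/unit
BEQ = ceil($36083 / $78/unit) = ceil(462.6) = 463 units

463 units


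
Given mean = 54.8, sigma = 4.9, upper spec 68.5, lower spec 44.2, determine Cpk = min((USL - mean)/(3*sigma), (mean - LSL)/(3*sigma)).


Cpu = (68.5 - 54.8) / (3 * 4.9) = 0.93
Cpl = (54.8 - 44.2) / (3 * 4.9) = 0.72
Cpk = min(0.93, 0.72) = 0.72

0.72


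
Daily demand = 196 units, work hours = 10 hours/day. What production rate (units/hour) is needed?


Formula: Production Rate = Daily Demand / Available Hours
Rate = 196 units/day / 10 hours/day
Rate = 19.6 units/hour

19.6 units/hour


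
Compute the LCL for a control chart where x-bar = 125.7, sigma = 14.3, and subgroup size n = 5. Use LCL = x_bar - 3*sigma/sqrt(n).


LCL = 125.7 - 3 * 14.3 / sqrt(5)

106.51


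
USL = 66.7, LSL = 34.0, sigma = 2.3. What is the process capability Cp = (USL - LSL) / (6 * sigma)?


Cp = (66.7 - 34.0) / (6 * 2.3)

2.37


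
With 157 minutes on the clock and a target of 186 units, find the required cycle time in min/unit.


Formula: CT = Available Time / Number of Units
CT = 157 min / 186 units
CT = 0.84 min/unit

0.84 min/unit


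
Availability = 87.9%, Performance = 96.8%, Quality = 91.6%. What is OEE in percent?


Formula: OEE = Availability * Performance * Quality / 10000
A * P = 87.9% * 96.8% / 100 = 85.09%
OEE = 85.09% * 91.6% / 100 = 77.9%

77.9%


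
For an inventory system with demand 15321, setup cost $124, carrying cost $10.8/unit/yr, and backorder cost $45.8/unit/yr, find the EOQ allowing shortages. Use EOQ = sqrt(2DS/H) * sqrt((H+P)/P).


Formula: EOQ* = sqrt(2DS/H) * sqrt((H+P)/P)
Base EOQ = sqrt(2*15321*124/10.8) = 593.14 units
Correction = sqrt((10.8+45.8)/45.8) = 1.11167
EOQ* = 593.14 * 1.11167 = 659.4 units

659.4 units


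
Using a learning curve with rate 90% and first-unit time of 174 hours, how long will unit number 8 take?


Formula: T_n = T_1 * (learning_rate)^(log2(n)) where learning_rate = rate/100
Doublings = log2(8) = 3
T_n = 174 * 0.9^3
T_n = 174 * 0.729 = 126.8 hours

126.8 hours


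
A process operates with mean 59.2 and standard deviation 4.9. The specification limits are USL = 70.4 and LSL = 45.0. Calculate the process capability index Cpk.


Cpu = (70.4 - 59.2) / (3 * 4.9) = 0.76
Cpl = (59.2 - 45.0) / (3 * 4.9) = 0.97
Cpk = min(0.76, 0.97) = 0.76

0.76


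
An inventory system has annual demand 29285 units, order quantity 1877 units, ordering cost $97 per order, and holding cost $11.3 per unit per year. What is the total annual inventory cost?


TC = 29285/1877 * 97 + 1877/2 * 11.3

$12118.45


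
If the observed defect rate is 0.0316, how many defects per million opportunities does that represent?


DPMO = defect_rate * 1000000 = 0.0316 * 1000000

31600


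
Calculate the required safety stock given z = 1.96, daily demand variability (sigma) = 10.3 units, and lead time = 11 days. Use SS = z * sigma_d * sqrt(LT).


Formula: SS = z * sigma_d * sqrt(LT)
sqrt(LT) = sqrt(11) = 3.3166
SS = 1.96 * 10.3 * 3.3166
SS = 67.0 units

67.0 units


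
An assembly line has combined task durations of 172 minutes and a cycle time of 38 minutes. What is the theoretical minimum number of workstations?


Formula: N_min = ceil(Sum of Task Times / Cycle Time)
N_min = ceil(172 min / 38 min) = ceil(4.5263)
N_min = 5 stations

5


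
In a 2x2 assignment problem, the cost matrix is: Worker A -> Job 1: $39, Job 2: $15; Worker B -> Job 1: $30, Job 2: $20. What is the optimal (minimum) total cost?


Option 1: A->1 + B->2 = $39 + $20 = $59
Option 2: A->2 + B->1 = $15 + $30 = $45
Min cost = min($59, $45) = $45

$45


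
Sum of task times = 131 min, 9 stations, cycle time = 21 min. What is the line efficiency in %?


Formula: Efficiency = Sum of Task Times / (N_stations * CT) * 100
Total station capacity = 9 stations * 21 min = 189 min
Efficiency = 131 / 189 * 100 = 69.3%

69.3%


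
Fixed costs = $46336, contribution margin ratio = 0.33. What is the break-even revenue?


Formula: BER = Fixed Costs / Contribution Margin Ratio
BER = $46336 / 0.33
BER = $140412.12 (to the nearest cent)

$140412.12


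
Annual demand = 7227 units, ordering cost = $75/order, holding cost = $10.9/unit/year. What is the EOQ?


Formula: EOQ = sqrt(2 * D * S / H)
Numerator: 2 * 7227 * 75 = 1084050
2DS/H = 1084050 / 10.9 = 99454.1
EOQ = sqrt(99454.1) = 315.4 units

315.4 units


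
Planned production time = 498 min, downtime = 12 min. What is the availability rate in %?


Formula: Availability = (Planned Time - Downtime) / Planned Time * 100
Uptime = 498 - 12 = 486 min
Availability = 486 / 498 * 100 = 97.6%

97.6%


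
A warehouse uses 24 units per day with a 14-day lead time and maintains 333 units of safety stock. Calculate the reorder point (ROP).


Formula: ROP = (Daily Demand * Lead Time) + Safety Stock
Demand during lead time = 24 * 14 = 336 units
ROP = 336 + 333 = 669 units

669 units


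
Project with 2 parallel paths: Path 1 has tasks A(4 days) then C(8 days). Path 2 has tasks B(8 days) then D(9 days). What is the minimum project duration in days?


Path 1 = 4 + 8 = 12 days
Path 2 = 8 + 9 = 17 days
Duration = max(12, 17) = 17 days

17 days


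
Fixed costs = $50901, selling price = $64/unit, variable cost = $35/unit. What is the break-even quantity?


Formula: BEQ = Fixed Costs / (Price - Variable Cost)
Contribution margin = $64 - $35 = $29/unit
BEQ = ceil($50901 / $29/unit) = ceil(1755.21) = 1756 units

1756 units


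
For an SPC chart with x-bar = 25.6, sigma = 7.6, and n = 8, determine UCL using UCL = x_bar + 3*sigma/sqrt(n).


UCL = 25.6 + 3 * 7.6 / sqrt(8)

33.66


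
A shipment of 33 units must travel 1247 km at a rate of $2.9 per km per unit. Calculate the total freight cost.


TC = dist * cost * units = 1247 * 2.9 * 33 = $119337.90

$119337.90


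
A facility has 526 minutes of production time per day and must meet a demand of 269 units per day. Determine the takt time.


Formula: Takt Time = Available Production Time / Customer Demand
Takt = 526 min/day / 269 units/day
Takt = 1.96 min/unit

1.96 min/unit


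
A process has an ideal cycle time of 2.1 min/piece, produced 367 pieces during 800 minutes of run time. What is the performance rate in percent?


Formula: Performance = (Ideal CT * Total Count) / Run Time * 100
Ideal output time = 2.1 * 367 = 770.7 min
Performance = 770.7 / 800 * 100 = 96.3%

96.3%


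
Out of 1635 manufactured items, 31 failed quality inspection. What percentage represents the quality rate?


Formula: Quality Rate = Good Pieces / Total Pieces * 100
Good pieces = 1635 - 31 = 1604
QR = 1604 / 1635 * 100 = 98.1%

98.1%


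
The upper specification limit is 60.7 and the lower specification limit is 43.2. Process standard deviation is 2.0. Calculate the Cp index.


Cp = (60.7 - 43.2) / (6 * 2.0)

1.46


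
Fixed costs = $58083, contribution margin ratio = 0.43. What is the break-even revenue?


Formula: BER = Fixed Costs / Contribution Margin Ratio
BER = $58083 / 0.43
BER = $135076.74 (to the nearest cent)

$135076.74


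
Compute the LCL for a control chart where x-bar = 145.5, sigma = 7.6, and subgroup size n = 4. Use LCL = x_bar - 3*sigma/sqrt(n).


LCL = 145.5 - 3 * 7.6 / sqrt(4)

134.1


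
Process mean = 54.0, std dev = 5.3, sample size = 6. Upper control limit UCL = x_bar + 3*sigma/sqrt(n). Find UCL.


UCL = 54.0 + 3 * 5.3 / sqrt(6)

60.49


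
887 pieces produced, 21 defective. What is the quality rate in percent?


Formula: Quality Rate = Good Pieces / Total Pieces * 100
Good pieces = 887 - 21 = 866
QR = 866 / 887 * 100 = 97.6%

97.6%


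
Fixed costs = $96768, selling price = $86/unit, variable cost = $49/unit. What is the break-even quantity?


Formula: BEQ = Fixed Costs / (Price - Variable Cost)
Contribution margin = $86 - $49 = $37/unit
BEQ = ceil($96768 / $37/unit) = ceil(2615.35) = 2616 units

2616 units


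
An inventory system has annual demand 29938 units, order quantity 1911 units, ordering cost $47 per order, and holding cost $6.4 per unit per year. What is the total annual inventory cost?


TC = 29938/1911 * 47 + 1911/2 * 6.4

$6851.51


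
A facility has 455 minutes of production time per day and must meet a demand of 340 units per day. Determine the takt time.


Formula: Takt Time = Available Production Time / Customer Demand
Takt = 455 min/day / 340 units/day
Takt = 1.34 min/unit

1.34 min/unit


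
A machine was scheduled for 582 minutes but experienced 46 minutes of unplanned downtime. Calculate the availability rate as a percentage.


Formula: Availability = (Planned Time - Downtime) / Planned Time * 100
Uptime = 582 - 46 = 536 min
Availability = 536 / 582 * 100 = 92.1%

92.1%


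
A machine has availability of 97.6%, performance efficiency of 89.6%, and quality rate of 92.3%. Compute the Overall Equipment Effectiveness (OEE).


Formula: OEE = Availability * Performance * Quality / 10000
A * P = 97.6% * 89.6% / 100 = 87.45%
OEE = 87.45% * 92.3% / 100 = 80.7%

80.7%


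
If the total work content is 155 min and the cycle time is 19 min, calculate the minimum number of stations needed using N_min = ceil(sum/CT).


Formula: N_min = ceil(Sum of Task Times / Cycle Time)
N_min = ceil(155 min / 19 min) = ceil(8.1579)
N_min = 9 stations

9


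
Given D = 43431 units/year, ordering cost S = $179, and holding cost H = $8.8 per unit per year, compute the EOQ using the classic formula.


Formula: EOQ = sqrt(2 * D * S / H)
Numerator: 2 * 43431 * 179 = 15548298
2DS/H = 15548298 / 8.8 = 1766852.0
EOQ = sqrt(1766852.0) = 1329.2 units

1329.2 units


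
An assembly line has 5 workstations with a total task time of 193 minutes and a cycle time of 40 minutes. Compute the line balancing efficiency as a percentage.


Formula: Efficiency = Sum of Task Times / (N_stations * CT) * 100
Total station capacity = 5 stations * 40 min = 200 min
Efficiency = 193 / 200 * 100 = 96.5%

96.5%


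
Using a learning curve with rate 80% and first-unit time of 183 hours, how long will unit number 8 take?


Formula: T_n = T_1 * (learning_rate)^(log2(n)) where learning_rate = rate/100
Doublings = log2(8) = 3
T_n = 183 * 0.8^3
T_n = 183 * 0.512 = 93.7 hours

93.7 hours


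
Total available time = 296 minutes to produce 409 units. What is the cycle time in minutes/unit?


Formula: CT = Available Time / Number of Units
CT = 296 min / 409 units
CT = 0.72 min/unit

0.72 min/unit


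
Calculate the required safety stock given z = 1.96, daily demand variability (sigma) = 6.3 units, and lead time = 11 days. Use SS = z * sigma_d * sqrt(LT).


Formula: SS = z * sigma_d * sqrt(LT)
sqrt(LT) = sqrt(11) = 3.3166
SS = 1.96 * 6.3 * 3.3166
SS = 41.0 units

41.0 units


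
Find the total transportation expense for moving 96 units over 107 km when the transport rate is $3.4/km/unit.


TC = dist * cost * units = 107 * 3.4 * 96 = $34924.80

$34924.80


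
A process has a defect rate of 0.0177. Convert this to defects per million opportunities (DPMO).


DPMO = defect_rate * 1000000 = 0.0177 * 1000000

17700


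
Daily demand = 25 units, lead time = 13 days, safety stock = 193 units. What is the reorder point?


Formula: ROP = (Daily Demand * Lead Time) + Safety Stock
Demand during lead time = 25 * 13 = 325 units
ROP = 325 + 193 = 518 units

518 units


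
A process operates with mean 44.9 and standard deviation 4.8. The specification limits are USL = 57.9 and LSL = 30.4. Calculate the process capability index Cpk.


Cpu = (57.9 - 44.9) / (3 * 4.8) = 0.9
Cpl = (44.9 - 30.4) / (3 * 4.8) = 1.01
Cpk = min(0.9, 1.01) = 0.9

0.9


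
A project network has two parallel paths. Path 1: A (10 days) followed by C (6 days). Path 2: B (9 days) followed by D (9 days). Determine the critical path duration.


Path 1 = 10 + 6 = 16 days
Path 2 = 9 + 9 = 18 days
Duration = max(16, 18) = 18 days

18 days


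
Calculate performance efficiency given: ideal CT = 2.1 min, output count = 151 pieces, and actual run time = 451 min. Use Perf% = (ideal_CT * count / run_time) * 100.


Formula: Performance = (Ideal CT * Total Count) / Run Time * 100
Ideal output time = 2.1 * 151 = 317.1 min
Performance = 317.1 / 451 * 100 = 70.3%

70.3%


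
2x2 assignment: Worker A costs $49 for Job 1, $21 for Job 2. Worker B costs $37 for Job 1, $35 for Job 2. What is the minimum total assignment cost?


Option 1: A->1 + B->2 = $49 + $35 = $84
Option 2: A->2 + B->1 = $21 + $37 = $58
Min cost = min($84, $58) = $58

$58


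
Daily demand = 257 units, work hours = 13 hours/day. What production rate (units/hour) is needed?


Formula: Production Rate = Daily Demand / Available Hours
Rate = 257 units/day / 13 hours/day
Rate = 19.8 units/hour

19.8 units/hour


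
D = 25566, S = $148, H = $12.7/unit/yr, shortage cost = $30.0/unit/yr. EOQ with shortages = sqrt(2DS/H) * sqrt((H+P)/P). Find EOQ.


Formula: EOQ* = sqrt(2DS/H) * sqrt((H+P)/P)
Base EOQ = sqrt(2*25566*148/12.7) = 771.93 units
Correction = sqrt((12.7+30.0)/30.0) = 1.19304
EOQ* = 771.93 * 1.19304 = 920.9 units

920.9 units


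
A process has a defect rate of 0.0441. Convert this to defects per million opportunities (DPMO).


DPMO = defect_rate * 1000000 = 0.0441 * 1000000

44100


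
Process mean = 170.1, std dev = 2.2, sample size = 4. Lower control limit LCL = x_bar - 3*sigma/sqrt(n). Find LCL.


LCL = 170.1 - 3 * 2.2 / sqrt(4)

166.8


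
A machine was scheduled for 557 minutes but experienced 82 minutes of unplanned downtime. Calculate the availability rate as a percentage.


Formula: Availability = (Planned Time - Downtime) / Planned Time * 100
Uptime = 557 - 82 = 475 min
Availability = 475 / 557 * 100 = 85.3%

85.3%


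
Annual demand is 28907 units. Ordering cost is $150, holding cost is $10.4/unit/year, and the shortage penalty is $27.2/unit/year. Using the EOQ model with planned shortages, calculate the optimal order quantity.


Formula: EOQ* = sqrt(2DS/H) * sqrt((H+P)/P)
Base EOQ = sqrt(2*28907*150/10.4) = 913.16 units
Correction = sqrt((10.4+27.2)/27.2) = 1.17574
EOQ* = 913.16 * 1.17574 = 1073.6 units

1073.6 units


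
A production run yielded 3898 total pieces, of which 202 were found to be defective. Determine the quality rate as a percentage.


Formula: Quality Rate = Good Pieces / Total Pieces * 100
Good pieces = 3898 - 202 = 3696
QR = 3696 / 3898 * 100 = 94.8%

94.8%


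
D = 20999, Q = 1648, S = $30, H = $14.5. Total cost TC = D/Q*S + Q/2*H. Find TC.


TC = 20999/1648 * 30 + 1648/2 * 14.5

$12330.26


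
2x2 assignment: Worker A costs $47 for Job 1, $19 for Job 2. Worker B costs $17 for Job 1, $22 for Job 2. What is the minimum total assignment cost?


Option 1: A->1 + B->2 = $47 + $22 = $69
Option 2: A->2 + B->1 = $19 + $17 = $36
Min cost = min($69, $36) = $36

$36


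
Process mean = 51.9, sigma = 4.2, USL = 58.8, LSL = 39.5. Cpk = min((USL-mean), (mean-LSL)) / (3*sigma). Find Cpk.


Cpu = (58.8 - 51.9) / (3 * 4.2) = 0.55
Cpl = (51.9 - 39.5) / (3 * 4.2) = 0.98
Cpk = min(0.55, 0.98) = 0.55

0.55


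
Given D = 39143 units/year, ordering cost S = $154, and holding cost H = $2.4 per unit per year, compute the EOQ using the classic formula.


Formula: EOQ = sqrt(2 * D * S / H)
Numerator: 2 * 39143 * 154 = 12056044
2DS/H = 12056044 / 2.4 = 5023351.7
EOQ = sqrt(5023351.7) = 2241.3 units

2241.3 units


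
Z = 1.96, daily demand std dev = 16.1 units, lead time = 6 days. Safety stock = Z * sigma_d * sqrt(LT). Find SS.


Formula: SS = z * sigma_d * sqrt(LT)
sqrt(LT) = sqrt(6) = 2.4495
SS = 1.96 * 16.1 * 2.4495
SS = 77.3 units

77.3 units


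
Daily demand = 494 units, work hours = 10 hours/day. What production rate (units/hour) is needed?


Formula: Production Rate = Daily Demand / Available Hours
Rate = 494 units/day / 10 hours/day
Rate = 49.4 units/hour

49.4 units/hour


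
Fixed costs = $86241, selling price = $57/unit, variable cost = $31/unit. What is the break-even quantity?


Formula: BEQ = Fixed Costs / (Price - Variable Cost)
Contribution margin = $57 - $31 = $26/unit
BEQ = ceil($86241 / $26/unit) = ceil(3316.96) = 3317 units

3317 units


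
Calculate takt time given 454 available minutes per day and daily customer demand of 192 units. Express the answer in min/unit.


Formula: Takt Time = Available Production Time / Customer Demand
Takt = 454 min/day / 192 units/day
Takt = 2.36 min/unit

2.36 min/unit


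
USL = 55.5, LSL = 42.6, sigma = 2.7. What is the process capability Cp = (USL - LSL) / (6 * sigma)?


Cp = (55.5 - 42.6) / (6 * 2.7)

0.8


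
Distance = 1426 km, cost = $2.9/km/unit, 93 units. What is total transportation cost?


TC = dist * cost * units = 1426 * 2.9 * 93 = $384592.20

$384592.20


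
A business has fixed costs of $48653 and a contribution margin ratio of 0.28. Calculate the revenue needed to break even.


Formula: BER = Fixed Costs / Contribution Margin Ratio
BER = $48653 / 0.28
BER = $173760.71 (to the nearest cent)

$173760.71


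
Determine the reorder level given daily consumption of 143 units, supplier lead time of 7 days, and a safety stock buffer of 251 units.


Formula: ROP = (Daily Demand * Lead Time) + Safety Stock
Demand during lead time = 143 * 7 = 1001 units
ROP = 1001 + 251 = 1252 units

1252 units


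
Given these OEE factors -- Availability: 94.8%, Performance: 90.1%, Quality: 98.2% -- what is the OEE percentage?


Formula: OEE = Availability * Performance * Quality / 10000
A * P = 94.8% * 90.1% / 100 = 85.41%
OEE = 85.41% * 98.2% / 100 = 83.9%

83.9%


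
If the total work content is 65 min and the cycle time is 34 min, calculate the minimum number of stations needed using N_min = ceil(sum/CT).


Formula: N_min = ceil(Sum of Task Times / Cycle Time)
N_min = ceil(65 min / 34 min) = ceil(1.9118)
N_min = 2 stations

2


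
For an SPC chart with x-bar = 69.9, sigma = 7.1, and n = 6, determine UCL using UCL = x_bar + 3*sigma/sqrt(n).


UCL = 69.9 + 3 * 7.1 / sqrt(6)

78.6


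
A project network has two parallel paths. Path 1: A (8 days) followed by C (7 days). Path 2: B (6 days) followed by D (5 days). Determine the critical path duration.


Path 1 = 8 + 7 = 15 days
Path 2 = 6 + 5 = 11 days
Duration = max(15, 11) = 15 days

15 days


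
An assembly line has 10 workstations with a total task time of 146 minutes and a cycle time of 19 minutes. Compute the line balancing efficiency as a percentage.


Formula: Efficiency = Sum of Task Times / (N_stations * CT) * 100
Total station capacity = 10 stations * 19 min = 190 min
Efficiency = 146 / 190 * 100 = 76.8%

76.8%


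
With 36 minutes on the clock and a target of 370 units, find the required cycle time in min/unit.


Formula: CT = Available Time / Number of Units
CT = 36 min / 370 units
CT = 0.1 min/unit

0.1 min/unit


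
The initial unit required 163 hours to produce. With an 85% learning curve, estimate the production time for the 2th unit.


Formula: T_n = T_1 * (learning_rate)^(log2(n)) where learning_rate = rate/100
Doublings = log2(2) = 1
T_n = 163 * 0.85^1
T_n = 163 * 0.85 = 138.6 hours

138.6 hours


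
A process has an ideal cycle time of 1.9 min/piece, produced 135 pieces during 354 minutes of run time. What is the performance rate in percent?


Formula: Performance = (Ideal CT * Total Count) / Run Time * 100
Ideal output time = 1.9 * 135 = 256.5 min
Performance = 256.5 / 354 * 100 = 72.5%

72.5%


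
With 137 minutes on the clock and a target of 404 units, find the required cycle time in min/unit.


Formula: CT = Available Time / Number of Units
CT = 137 min / 404 units
CT = 0.34 min/unit

0.34 min/unit


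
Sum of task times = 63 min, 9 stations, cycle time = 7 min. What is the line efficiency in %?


Formula: Efficiency = Sum of Task Times / (N_stations * CT) * 100
Total station capacity = 9 stations * 7 min = 63 min
Efficiency = 63 / 63 * 100 = 100.0%

100.0%


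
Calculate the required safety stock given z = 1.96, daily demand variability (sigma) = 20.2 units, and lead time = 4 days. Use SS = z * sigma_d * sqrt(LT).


Formula: SS = z * sigma_d * sqrt(LT)
sqrt(LT) = sqrt(4) = 2.0
SS = 1.96 * 20.2 * 2.0
SS = 79.2 units

79.2 units


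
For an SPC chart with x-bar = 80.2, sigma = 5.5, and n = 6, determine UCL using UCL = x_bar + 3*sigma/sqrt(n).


UCL = 80.2 + 3 * 5.5 / sqrt(6)

86.94


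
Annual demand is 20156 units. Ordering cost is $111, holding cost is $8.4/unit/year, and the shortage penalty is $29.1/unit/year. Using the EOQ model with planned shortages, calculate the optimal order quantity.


Formula: EOQ* = sqrt(2DS/H) * sqrt((H+P)/P)
Base EOQ = sqrt(2*20156*111/8.4) = 729.86 units
Correction = sqrt((8.4+29.1)/29.1) = 1.13519
EOQ* = 729.86 * 1.13519 = 828.5 units

828.5 units


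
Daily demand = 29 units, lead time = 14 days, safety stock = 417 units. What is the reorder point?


Formula: ROP = (Daily Demand * Lead Time) + Safety Stock
Demand during lead time = 29 * 14 = 406 units
ROP = 406 + 417 = 823 units

823 units


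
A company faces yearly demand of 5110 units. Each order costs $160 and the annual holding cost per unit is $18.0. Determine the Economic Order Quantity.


Formula: EOQ = sqrt(2 * D * S / H)
Numerator: 2 * 5110 * 160 = 1635200
2DS/H = 1635200 / 18.0 = 90844.4
EOQ = sqrt(90844.4) = 301.4 units

301.4 units


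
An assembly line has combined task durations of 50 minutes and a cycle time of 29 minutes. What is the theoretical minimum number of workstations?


Formula: N_min = ceil(Sum of Task Times / Cycle Time)
N_min = ceil(50 min / 29 min) = ceil(1.7241)
N_min = 2 stations

2


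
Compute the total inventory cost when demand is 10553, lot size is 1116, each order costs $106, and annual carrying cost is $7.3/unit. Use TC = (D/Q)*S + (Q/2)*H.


TC = 10553/1116 * 106 + 1116/2 * 7.3

$5075.75


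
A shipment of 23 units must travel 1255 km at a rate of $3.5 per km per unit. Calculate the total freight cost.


TC = dist * cost * units = 1255 * 3.5 * 23 = $101027.50

$101027.50


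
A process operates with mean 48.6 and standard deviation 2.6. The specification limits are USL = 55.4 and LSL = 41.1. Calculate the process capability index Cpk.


Cpu = (55.4 - 48.6) / (3 * 2.6) = 0.87
Cpl = (48.6 - 41.1) / (3 * 2.6) = 0.96
Cpk = min(0.87, 0.96) = 0.87

0.87


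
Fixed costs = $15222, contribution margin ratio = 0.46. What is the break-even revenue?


Formula: BER = Fixed Costs / Contribution Margin Ratio
BER = $15222 / 0.46
BER = $33091.30 (to the nearest cent)

$33091.30


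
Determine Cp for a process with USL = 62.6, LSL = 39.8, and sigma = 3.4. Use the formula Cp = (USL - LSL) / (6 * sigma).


Cp = (62.6 - 39.8) / (6 * 3.4)

1.12


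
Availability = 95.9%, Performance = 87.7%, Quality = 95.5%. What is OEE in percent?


Formula: OEE = Availability * Performance * Quality / 10000
A * P = 95.9% * 87.7% / 100 = 84.1%
OEE = 84.1% * 95.5% / 100 = 80.3%

80.3%


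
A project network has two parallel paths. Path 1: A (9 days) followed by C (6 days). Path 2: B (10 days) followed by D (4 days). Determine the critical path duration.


Path 1 = 9 + 6 = 15 days
Path 2 = 10 + 4 = 14 days
Duration = max(15, 14) = 15 days

15 days


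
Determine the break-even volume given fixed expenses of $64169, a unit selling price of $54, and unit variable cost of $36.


Formula: BEQ = Fixed Costs / (Price - Variable Cost)
Contribution margin = $54 - $36 = $18/unit
BEQ = ceil($64169 / $18/unit) = ceil(3564.94) = 3565 units

3565 units


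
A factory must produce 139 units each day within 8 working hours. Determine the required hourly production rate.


Formula: Production Rate = Daily Demand / Available Hours
Rate = 139 units/day / 8 hours/day
Rate = 17.4 units/hour

17.4 units/hour


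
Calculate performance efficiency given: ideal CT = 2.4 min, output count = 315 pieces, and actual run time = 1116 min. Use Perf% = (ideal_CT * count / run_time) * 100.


Formula: Performance = (Ideal CT * Total Count) / Run Time * 100
Ideal output time = 2.4 * 315 = 756.0 min
Performance = 756.0 / 1116 * 100 = 67.7%

67.7%


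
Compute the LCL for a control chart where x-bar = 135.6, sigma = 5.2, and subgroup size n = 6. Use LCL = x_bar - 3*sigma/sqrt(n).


LCL = 135.6 - 3 * 5.2 / sqrt(6)

129.23


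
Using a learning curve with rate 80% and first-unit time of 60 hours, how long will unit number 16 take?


Formula: T_n = T_1 * (learning_rate)^(log2(n)) where learning_rate = rate/100
Doublings = log2(16) = 4
T_n = 60 * 0.8^4
T_n = 60 * 0.4096 = 24.6 hours

24.6 hours


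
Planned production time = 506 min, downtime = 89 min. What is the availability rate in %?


Formula: Availability = (Planned Time - Downtime) / Planned Time * 100
Uptime = 506 - 89 = 417 min
Availability = 417 / 506 * 100 = 82.4%

82.4%


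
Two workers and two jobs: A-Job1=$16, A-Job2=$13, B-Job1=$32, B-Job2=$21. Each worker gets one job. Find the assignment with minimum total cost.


Option 1: A->1 + B->2 = $16 + $21 = $37
Option 2: A->2 + B->1 = $13 + $32 = $45
Min cost = min($37, $45) = $37

$37


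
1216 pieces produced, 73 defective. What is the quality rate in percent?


Formula: Quality Rate = Good Pieces / Total Pieces * 100
Good pieces = 1216 - 73 = 1143
QR = 1143 / 1216 * 100 = 94.0%

94.0%


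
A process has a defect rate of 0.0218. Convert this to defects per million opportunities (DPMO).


DPMO = defect_rate * 1000000 = 0.0218 * 1000000

21800


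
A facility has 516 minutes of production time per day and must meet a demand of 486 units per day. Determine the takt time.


Formula: Takt Time = Available Production Time / Customer Demand
Takt = 516 min/day / 486 units/day
Takt = 1.06 min/unit

1.06 min/unit


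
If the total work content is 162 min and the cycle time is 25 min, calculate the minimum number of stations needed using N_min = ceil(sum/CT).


Formula: N_min = ceil(Sum of Task Times / Cycle Time)
N_min = ceil(162 min / 25 min) = ceil(6.48)
N_min = 7 stations

7


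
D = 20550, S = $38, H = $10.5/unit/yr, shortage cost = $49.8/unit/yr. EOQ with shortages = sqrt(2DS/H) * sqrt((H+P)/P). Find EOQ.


Formula: EOQ* = sqrt(2DS/H) * sqrt((H+P)/P)
Base EOQ = sqrt(2*20550*38/10.5) = 385.67 units
Correction = sqrt((10.5+49.8)/49.8) = 1.10038
EOQ* = 385.67 * 1.10038 = 424.4 units

424.4 units


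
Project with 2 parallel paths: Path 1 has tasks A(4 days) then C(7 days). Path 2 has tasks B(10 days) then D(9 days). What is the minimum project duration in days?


Path 1 = 4 + 7 = 11 days
Path 2 = 10 + 9 = 19 days
Duration = max(11, 19) = 19 days

19 days


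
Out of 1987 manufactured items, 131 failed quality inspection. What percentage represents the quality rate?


Formula: Quality Rate = Good Pieces / Total Pieces * 100
Good pieces = 1987 - 131 = 1856
QR = 1856 / 1987 * 100 = 93.4%

93.4%


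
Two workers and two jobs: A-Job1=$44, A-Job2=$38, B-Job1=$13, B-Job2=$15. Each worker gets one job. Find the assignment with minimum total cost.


Option 1: A->1 + B->2 = $44 + $15 = $59
Option 2: A->2 + B->1 = $38 + $13 = $51
Min cost = min($59, $51) = $51

$51


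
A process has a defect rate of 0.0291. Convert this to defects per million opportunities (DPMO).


DPMO = defect_rate * 1000000 = 0.0291 * 1000000

29100


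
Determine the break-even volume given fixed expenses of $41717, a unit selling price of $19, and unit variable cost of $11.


Formula: BEQ = Fixed Costs / (Price - Variable Cost)
Contribution margin = $19 - $11 = $8/unit
BEQ = ceil($41717 / $8/unit) = ceil(5214.62) = 5215 units

5215 units


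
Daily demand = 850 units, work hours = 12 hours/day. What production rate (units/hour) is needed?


Formula: Production Rate = Daily Demand / Available Hours
Rate = 850 units/day / 12 hours/day
Rate = 70.8 units/hour

70.8 units/hour
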